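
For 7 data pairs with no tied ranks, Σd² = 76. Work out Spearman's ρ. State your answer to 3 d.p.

ρ = 1 − 6Σd² / [n(n²−1)] = 1 − 6×76 / (7×48)
  = 1 − 456/336 = 1 − 1.3571 ≈ -0.357

-0.357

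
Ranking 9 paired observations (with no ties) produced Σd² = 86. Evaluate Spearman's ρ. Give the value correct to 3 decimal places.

0.283

ρ = 1 − 6Σd² / [n(n²−1)] = 1 − 6×86 / (9×80)
  = 1 − 516/720 = 1 − 0.7167 ≈ 0.283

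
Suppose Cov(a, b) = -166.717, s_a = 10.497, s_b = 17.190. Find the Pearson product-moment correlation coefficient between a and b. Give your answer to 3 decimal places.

-0.924

r = Cov(a,b) / (s_a · s_b) = -166.717 / (10.497 × 17.190)
  = -166.717 / 180.4434 ≈ -0.924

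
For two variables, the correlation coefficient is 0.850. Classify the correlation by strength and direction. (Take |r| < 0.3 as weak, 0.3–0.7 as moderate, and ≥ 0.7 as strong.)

r = 0.850 > 0 so the relationship is positive.
|r| = 0.850, which falls in the strong range.

strong positive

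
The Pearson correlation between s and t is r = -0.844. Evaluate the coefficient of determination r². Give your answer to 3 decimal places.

r² = (-0.844)² = 0.712

0.712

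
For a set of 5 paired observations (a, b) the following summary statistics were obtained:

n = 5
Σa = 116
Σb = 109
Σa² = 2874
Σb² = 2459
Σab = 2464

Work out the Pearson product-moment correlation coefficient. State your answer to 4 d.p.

r = (nΣab − ΣaΣb) / √[(nΣa² − (Σa)²)(nΣb² − (Σb)²)]
Numerator: 5×2464 − 116×109 = -324
Denominator: √[(14370 − 13456)(12295 − 11881)] = √[914 × 414] = 615.1390
r = -324 / 615.1390 ≈ -0.5267

-0.5267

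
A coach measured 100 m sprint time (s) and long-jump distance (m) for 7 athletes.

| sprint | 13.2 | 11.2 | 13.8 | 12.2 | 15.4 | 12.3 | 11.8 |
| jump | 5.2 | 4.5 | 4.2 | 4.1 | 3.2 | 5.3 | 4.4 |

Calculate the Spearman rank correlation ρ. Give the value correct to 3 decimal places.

-0.357

Rank sprint: 5, 1, 6, 3, 7, 4, 2
Rank jump: 6, 5, 3, 2, 1, 7, 4
d = rank(sprint) − rank(jump): -1, -4, 3, 1, 6, -3, -2; Σd² = 76
ρ = 1 − 6Σd² / [n(n²−1)] = 1 − 6×76 / (7×48) = 1 − 456/336 ≈ -0.357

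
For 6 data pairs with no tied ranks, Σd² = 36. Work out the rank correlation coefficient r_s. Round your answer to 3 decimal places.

ρ = 1 − 6Σd² / [n(n²−1)] = 1 − 6×36 / (6×35)
  = 1 − 216/210 = 1 − 1.0286 ≈ -0.029

-0.029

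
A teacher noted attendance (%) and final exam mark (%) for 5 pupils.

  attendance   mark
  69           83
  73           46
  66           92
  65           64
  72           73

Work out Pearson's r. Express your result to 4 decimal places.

-0.5137

n = 5, Σx = 345, Σy = 358, Σx² = 23855, Σy² = 26894, Σxy = 24573
nΣxy − ΣxΣy = 122865 − 123510 = -645
nΣx² − (Σx)² = 119275 − 119025 = 250; nΣy² − (Σy)² = 134470 − 128164 = 6306
r = -645 / √(250 × 6306) = -645 / 1255.5875 ≈ -0.5137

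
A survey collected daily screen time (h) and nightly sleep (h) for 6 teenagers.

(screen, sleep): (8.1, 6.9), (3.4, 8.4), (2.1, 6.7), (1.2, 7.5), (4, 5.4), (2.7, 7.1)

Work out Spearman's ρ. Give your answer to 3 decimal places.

-0.314

Rank screen: 6, 4, 2, 1, 5, 3
Rank sleep: 3, 6, 2, 5, 1, 4
d = rank(screen) − rank(sleep): 3, -2, 0, -4, 4, -1; Σd² = 46
ρ = 1 − 6Σd² / [n(n²−1)] = 1 − 6×46 / (6×35) = 1 − 276/210 ≈ -0.314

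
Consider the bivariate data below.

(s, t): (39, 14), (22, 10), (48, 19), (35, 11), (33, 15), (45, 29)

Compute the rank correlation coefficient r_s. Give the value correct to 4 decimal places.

0.7714

Rank s: 4, 1, 6, 3, 2, 5
Rank t: 3, 1, 5, 2, 4, 6
d = rank(s) − rank(t): 1, 0, 1, 1, -2, -1; Σd² = 8
ρ = 1 − 6Σd² / [n(n²−1)] = 1 − 6×8 / (6×35) = 1 − 48/210 ≈ 0.7714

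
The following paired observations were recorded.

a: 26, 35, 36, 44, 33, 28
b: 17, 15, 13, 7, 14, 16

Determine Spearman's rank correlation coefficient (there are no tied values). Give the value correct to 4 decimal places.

Rank a: 1, 4, 5, 6, 3, 2
Rank b: 6, 4, 2, 1, 3, 5
d = rank(a) − rank(b): -5, 0, 3, 5, 0, -3; Σd² = 68
ρ = 1 − 6Σd² / [n(n²−1)] = 1 − 6×68 / (6×35) = 1 − 408/210 ≈ -0.9429

-0.9429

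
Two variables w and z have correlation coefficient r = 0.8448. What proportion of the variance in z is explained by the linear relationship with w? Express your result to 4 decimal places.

0.7137

r² = (0.8448)² = 0.7137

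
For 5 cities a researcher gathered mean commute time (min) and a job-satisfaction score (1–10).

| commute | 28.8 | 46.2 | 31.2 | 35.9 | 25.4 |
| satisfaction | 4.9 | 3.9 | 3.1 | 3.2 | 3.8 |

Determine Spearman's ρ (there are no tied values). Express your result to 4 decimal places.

Rank commute: 2, 5, 3, 4, 1
Rank satisfaction: 5, 4, 1, 2, 3
d = rank(commute) − rank(satisfaction): -3, 1, 2, 2, -2; Σd² = 22
ρ = 1 − 6Σd² / [n(n²−1)] = 1 − 6×22 / (5×24) = 1 − 132/120 ≈ -0.1000

-0.1000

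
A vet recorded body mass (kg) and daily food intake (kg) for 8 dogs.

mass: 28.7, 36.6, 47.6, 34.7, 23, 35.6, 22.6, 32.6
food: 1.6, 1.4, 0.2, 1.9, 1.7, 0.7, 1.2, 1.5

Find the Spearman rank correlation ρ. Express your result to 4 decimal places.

Rank mass: 3, 7, 8, 5, 2, 6, 1, 4
Rank food: 6, 4, 1, 8, 7, 2, 3, 5
d = rank(mass) − rank(food): -3, 3, 7, -3, -5, 4, -2, -1; Σd² = 122
ρ = 1 − 6Σd² / [n(n²−1)] = 1 − 6×122 / (8×63) = 1 − 732/504 ≈ -0.4524

-0.4524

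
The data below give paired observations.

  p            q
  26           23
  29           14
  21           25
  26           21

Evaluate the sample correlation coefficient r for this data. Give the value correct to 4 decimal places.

n = 4, Σp = 102, Σq = 83, Σp² = 2634, Σq² = 1791, Σpq = 2075
nΣpq − ΣpΣq = 8300 − 8466 = -166
nΣp² − (Σp)² = 10536 − 10404 = 132; nΣq² − (Σq)² = 7164 − 6889 = 275
r = -166 / √(132 × 275) = -166 / 190.5256 ≈ -0.8713

-0.8713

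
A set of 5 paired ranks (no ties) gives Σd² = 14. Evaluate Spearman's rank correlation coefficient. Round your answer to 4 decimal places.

ρ = 1 − 6Σd² / [n(n²−1)] = 1 − 6×14 / (5×24)
  = 1 − 84/120 = 1 − 0.70000 ≈ 0.3000

0.3000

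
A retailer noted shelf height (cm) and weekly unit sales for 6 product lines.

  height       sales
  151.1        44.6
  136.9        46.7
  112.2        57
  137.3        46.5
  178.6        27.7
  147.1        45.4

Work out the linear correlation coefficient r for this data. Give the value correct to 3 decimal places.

-0.976

n = 6, Σx = 863.2, Σy = 267.9, Σx² = 126549.32, Σy² = 12409.75, Σxy = 37537.7
nΣxy − ΣxΣy = 225226.2 − 231251.28 = -6025.08
nΣx² − (Σx)² = 759295.92 − 745114.24 = 14181.68; nΣy² − (Σy)² = 74458.5 − 71770.41 = 2688.09
r = -6025.08 / √(14181.68 × 2688.09) = -6025.08 / 6174.2718 ≈ -0.976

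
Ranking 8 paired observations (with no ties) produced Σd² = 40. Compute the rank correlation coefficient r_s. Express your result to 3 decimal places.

ρ = 1 − 6Σd² / [n(n²−1)] = 1 − 6×40 / (8×63)
  = 1 − 240/504 = 1 − 0.4762 ≈ 0.524

0.524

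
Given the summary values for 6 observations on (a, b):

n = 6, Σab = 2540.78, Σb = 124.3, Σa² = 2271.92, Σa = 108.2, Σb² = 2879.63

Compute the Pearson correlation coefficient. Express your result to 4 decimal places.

r = (nΣab − ΣaΣb) / √[(nΣa² − (Σa)²)(nΣb² − (Σb)²)]
Numerator: 6×2540.78 − 108.2×124.3 = 1795.42
Denominator: √[(13631.52 − 11707.24)(17277.78 − 15450.49)] = √[1924.28 × 1827.29] = 1875.1580
r = 1795.42 / 1875.1580 ≈ 0.9575

0.9575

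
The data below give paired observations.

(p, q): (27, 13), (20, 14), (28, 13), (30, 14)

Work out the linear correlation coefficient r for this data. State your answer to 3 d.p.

-0.332

n = 4, Σp = 105, Σq = 54, Σp² = 2813, Σq² = 730, Σpq = 1415
nΣpq − ΣpΣq = 5660 − 5670 = -10
nΣp² − (Σp)² = 11252 − 11025 = 227; nΣq² − (Σq)² = 2920 − 2916 = 4
r = -10 / √(227 × 4) = -10 / 30.1330 ≈ -0.332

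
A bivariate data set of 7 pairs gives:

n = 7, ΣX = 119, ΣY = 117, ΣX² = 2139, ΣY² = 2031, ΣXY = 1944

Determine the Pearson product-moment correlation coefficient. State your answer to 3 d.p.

r = (nΣXY − ΣXΣY) / √[(nΣX² − (ΣX)²)(nΣY² − (ΣY)²)]
Numerator: 7×1944 − 119×117 = -315
Denominator: √[(14973 − 14161)(14217 − 13689)] = √[812 × 528] = 654.7794
r = -315 / 654.7794 ≈ -0.481

-0.481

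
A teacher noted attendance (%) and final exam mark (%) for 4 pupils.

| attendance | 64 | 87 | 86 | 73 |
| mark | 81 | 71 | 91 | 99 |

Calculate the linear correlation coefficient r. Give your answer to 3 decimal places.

n = 4, Σx = 310, Σy = 342, Σx² = 24390, Σy² = 29684, Σxy = 26414
nΣxy − ΣxΣy = 105656 − 106020 = -364
nΣx² − (Σx)² = 97560 − 96100 = 1460; nΣy² − (Σy)² = 118736 − 116964 = 1772
r = -364 / √(1460 × 1772) = -364 / 1608.4527 ≈ -0.226

-0.226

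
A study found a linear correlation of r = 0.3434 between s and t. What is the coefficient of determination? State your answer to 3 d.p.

r² = (0.3434)² = 0.118

0.118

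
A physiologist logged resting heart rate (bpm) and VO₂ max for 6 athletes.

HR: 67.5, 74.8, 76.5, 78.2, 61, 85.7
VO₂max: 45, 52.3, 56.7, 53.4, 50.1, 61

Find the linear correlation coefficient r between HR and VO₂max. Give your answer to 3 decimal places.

0.817

n = 6, Σx = 443.7, Σy = 318.5, Σx² = 33184.27, Σy² = 17057.75, Σxy = 23746.77
nΣxy − ΣxΣy = 142480.62 − 141318.45 = 1162.17
nΣx² − (Σx)² = 199105.62 − 196869.69 = 2235.93; nΣy² − (Σy)² = 102346.5 − 101442.25 = 904.25
r = 1162.17 / √(2235.93 × 904.25) = 1162.17 / 1421.9141 ≈ 0.817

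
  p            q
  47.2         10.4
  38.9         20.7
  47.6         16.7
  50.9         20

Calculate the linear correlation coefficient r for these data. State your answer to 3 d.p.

n = 4, Σp = 184.6, Σq = 67.8, Σp² = 8597.62, Σq² = 1215.54, Σpq = 3109.03
nΣpq − ΣpΣq = 12436.12 − 12515.88 = -79.76
nΣp² − (Σp)² = 34390.48 − 34077.16 = 313.32; nΣq² − (Σq)² = 4862.16 − 4596.84 = 265.32
r = -79.76 / √(313.32 × 265.32) = -79.76 / 288.3228 ≈ -0.277

-0.277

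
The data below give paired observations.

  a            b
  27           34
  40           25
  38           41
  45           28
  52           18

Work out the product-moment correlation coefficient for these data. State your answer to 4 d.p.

-0.6998

n = 5, Σa = 202, Σb = 146, Σa² = 8502, Σb² = 4570, Σab = 5672
nΣab − ΣaΣb = 28360 − 29492 = -1132
nΣa² − (Σa)² = 42510 − 40804 = 1706; nΣb² − (Σb)² = 22850 − 21316 = 1534
r = -1132 / √(1706 × 1534) = -1132 / 1617.7157 ≈ -0.6998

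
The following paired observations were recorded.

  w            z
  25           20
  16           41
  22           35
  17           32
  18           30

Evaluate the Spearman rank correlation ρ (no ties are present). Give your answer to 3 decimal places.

-0.700

Rank w: 5, 1, 4, 2, 3
Rank z: 1, 5, 4, 3, 2
d = rank(w) − rank(z): 4, -4, 0, -1, 1; Σd² = 34
ρ = 1 − 6Σd² / [n(n²−1)] = 1 − 6×34 / (5×24) = 1 − 204/120 ≈ -0.700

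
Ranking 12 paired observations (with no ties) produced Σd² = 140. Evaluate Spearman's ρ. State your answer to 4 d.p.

0.5105

ρ = 1 − 6Σd² / [n(n²−1)] = 1 − 6×140 / (12×143)
  = 1 − 840/1716 = 1 − 0.48951 ≈ 0.5105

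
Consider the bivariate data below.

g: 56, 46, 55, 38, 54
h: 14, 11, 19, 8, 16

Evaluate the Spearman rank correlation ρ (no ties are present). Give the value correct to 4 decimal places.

0.7000

Rank g: 5, 2, 4, 1, 3
Rank h: 3, 2, 5, 1, 4
d = rank(g) − rank(h): 2, 0, -1, 0, -1; Σd² = 6
ρ = 1 − 6Σd² / [n(n²−1)] = 1 − 6×6 / (5×24) = 1 − 36/120 ≈ 0.7000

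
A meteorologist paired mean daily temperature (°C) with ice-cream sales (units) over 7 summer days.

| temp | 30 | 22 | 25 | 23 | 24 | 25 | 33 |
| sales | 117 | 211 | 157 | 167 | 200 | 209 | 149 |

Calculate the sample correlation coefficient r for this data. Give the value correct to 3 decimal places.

-0.708

n = 7, Σx = 182, Σy = 1210, Σx² = 4828, Σy² = 216630, Σxy = 30860
nΣxy − ΣxΣy = 216020 − 220220 = -4200
nΣx² − (Σx)² = 33796 − 33124 = 672; nΣy² − (Σy)² = 1516410 − 1464100 = 52310
r = -4200 / √(672 × 52310) = -4200 / 5928.9392 ≈ -0.708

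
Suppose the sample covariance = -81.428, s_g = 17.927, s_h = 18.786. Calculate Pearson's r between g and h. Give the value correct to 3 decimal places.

-0.242

r = Cov(g,h) / (s_g · s_h) = -81.428 / (17.927 × 18.786)
  = -81.428 / 336.7766 ≈ -0.242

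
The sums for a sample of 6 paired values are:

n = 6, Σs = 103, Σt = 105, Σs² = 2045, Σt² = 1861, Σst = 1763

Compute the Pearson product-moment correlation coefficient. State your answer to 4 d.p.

-0.4897

r = (nΣst − ΣsΣt) / √[(nΣs² − (Σs)²)(nΣt² − (Σt)²)]
Numerator: 6×1763 − 103×105 = -237
Denominator: √[(12270 − 10609)(11166 − 11025)] = √[1661 × 141] = 483.9432
r = -237 / 483.9432 ≈ -0.4897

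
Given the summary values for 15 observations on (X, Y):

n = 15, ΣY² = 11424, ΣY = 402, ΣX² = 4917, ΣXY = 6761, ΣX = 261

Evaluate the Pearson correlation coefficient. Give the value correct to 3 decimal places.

-0.473

r = (nΣXY − ΣXΣY) / √[(nΣX² − (ΣX)²)(nΣY² − (ΣY)²)]
Numerator: 15×6761 − 261×402 = -3507
Denominator: √[(73755 − 68121)(171360 − 161604)] = √[5634 × 9756] = 7413.8589
r = -3507 / 7413.8589 ≈ -0.473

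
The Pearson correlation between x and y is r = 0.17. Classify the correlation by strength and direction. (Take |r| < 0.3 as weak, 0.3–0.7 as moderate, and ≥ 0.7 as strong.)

r = 0.17 > 0 so the relationship is positive.
|r| = 0.17, which falls in the weak range.

weak positive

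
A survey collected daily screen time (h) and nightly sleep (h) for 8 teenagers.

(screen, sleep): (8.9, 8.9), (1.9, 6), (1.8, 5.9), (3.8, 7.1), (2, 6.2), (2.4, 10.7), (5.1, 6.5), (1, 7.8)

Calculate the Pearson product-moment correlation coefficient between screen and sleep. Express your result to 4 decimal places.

0.2794

n = 8, Σx = 26.9, Σy = 59.1, Σx² = 137.27, Σy² = 456.45, Σxy = 207.24
nΣxy − ΣxΣy = 1657.92 − 1589.79 = 68.13
nΣx² − (Σx)² = 1098.16 − 723.61 = 374.55; nΣy² − (Σy)² = 3651.6 − 3492.81 = 158.79
r = 68.13 / √(374.55 × 158.79) = 68.13 / 243.8745 ≈ 0.2794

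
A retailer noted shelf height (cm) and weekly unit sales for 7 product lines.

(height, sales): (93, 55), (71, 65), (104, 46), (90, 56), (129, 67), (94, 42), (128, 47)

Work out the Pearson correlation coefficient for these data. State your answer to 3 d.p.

-0.103

n = 7, Σx = 709, Σy = 378, Σx² = 74467, Σy² = 20964, Σxy = 38161
nΣxy − ΣxΣy = 267127 − 268002 = -875
nΣx² − (Σx)² = 521269 − 502681 = 18588; nΣy² − (Σy)² = 146748 − 142884 = 3864
r = -875 / √(18588 × 3864) = -875 / 8474.9060 ≈ -0.103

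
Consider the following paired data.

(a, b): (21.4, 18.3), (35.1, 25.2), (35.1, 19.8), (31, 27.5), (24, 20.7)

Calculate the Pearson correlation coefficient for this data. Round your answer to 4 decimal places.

0.5208

n = 5, Σa = 146.6, Σb = 111.5, Σa² = 4458.98, Σb² = 2546.71, Σab = 3320.42
nΣab − ΣaΣb = 16602.1 − 16345.9 = 256.2
nΣa² − (Σa)² = 22294.9 − 21491.56 = 803.34; nΣb² − (Σb)² = 12733.55 − 12432.25 = 301.3
r = 256.2 / √(803.34 × 301.3) = 256.2 / 491.9821 ≈ 0.5208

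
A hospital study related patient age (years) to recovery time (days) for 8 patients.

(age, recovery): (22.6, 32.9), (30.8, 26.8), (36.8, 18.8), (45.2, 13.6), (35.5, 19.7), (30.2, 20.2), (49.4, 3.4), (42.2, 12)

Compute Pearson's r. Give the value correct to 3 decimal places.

n = 8, Σx = 292.7, Σy = 147.4, Σx² = 11250.17, Σy² = 3290.74, Σxy = 4859.29
nΣxy − ΣxΣy = 38874.32 − 43143.98 = -4269.66
nΣx² − (Σx)² = 90001.36 − 85673.29 = 4328.07; nΣy² − (Σy)² = 26325.92 − 21726.76 = 4599.16
r = -4269.66 / √(4328.07 × 4599.16) = -4269.66 / 4461.5565 ≈ -0.957

-0.957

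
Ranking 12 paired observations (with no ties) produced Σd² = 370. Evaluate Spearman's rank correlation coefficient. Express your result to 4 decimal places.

ρ = 1 − 6Σd² / [n(n²−1)] = 1 − 6×370 / (12×143)
  = 1 − 2220/1716 = 1 − 1.29371 ≈ -0.2937

-0.2937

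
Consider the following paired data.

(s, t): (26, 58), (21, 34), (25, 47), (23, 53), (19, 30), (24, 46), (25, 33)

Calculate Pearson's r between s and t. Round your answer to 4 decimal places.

0.6549

n = 7, Σs = 163, Σt = 301, Σs² = 3833, Σt² = 13643, Σst = 7115
nΣst − ΣsΣt = 49805 − 49063 = 742
nΣs² − (Σs)² = 26831 − 26569 = 262; nΣt² − (Σt)² = 95501 − 90601 = 4900
r = 742 / √(262 × 4900) = 742 / 1133.0490 ≈ 0.6549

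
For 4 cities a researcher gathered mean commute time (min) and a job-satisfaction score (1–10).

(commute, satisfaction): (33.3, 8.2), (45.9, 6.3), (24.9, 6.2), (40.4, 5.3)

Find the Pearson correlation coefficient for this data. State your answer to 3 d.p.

n = 4, Σx = 144.5, Σy = 26, Σx² = 5467.87, Σy² = 173.46, Σxy = 930.73
nΣxy − ΣxΣy = 3722.92 − 3757 = -34.08
nΣx² − (Σx)² = 21871.48 − 20880.25 = 991.23; nΣy² − (Σy)² = 693.84 − 676 = 17.84
r = -34.08 / √(991.23 × 17.84) = -34.08 / 132.9795 ≈ -0.256

-0.256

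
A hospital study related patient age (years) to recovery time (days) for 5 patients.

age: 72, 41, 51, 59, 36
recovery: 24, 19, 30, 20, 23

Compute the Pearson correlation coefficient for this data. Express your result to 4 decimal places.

0.1456

n = 5, Σx = 259, Σy = 116, Σx² = 14243, Σy² = 2766, Σxy = 6045
nΣxy − ΣxΣy = 30225 − 30044 = 181
nΣx² − (Σx)² = 71215 − 67081 = 4134; nΣy² − (Σy)² = 13830 − 13456 = 374
r = 181 / √(4134 × 374) = 181 / 1243.4291 ≈ 0.1456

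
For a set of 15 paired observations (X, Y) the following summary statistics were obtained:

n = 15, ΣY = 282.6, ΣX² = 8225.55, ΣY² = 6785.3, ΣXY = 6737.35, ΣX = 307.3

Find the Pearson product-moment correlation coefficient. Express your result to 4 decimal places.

r = (nΣXY − ΣXΣY) / √[(nΣX² − (ΣX)²)(nΣY² − (ΣY)²)]
Numerator: 15×6737.35 − 307.3×282.6 = 14217.27
Denominator: √[(123383.25 − 94433.29)(101779.5 − 79862.76)] = √[28949.96 × 21916.74] = 25189.0601
r = 14217.27 / 25189.0601 ≈ 0.5644

0.5644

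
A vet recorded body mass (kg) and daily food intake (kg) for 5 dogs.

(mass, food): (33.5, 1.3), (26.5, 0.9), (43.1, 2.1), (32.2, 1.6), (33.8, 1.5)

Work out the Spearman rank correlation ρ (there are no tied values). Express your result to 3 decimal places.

Rank mass: 3, 1, 5, 2, 4
Rank food: 2, 1, 5, 4, 3
d = rank(mass) − rank(food): 1, 0, 0, -2, 1; Σd² = 6
ρ = 1 − 6Σd² / [n(n²−1)] = 1 − 6×6 / (5×24) = 1 − 36/120 ≈ 0.700

0.700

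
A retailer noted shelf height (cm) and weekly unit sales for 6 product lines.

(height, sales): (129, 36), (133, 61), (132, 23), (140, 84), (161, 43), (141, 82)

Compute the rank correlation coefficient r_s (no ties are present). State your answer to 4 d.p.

0.5429

Rank height: 1, 3, 2, 4, 6, 5
Rank sales: 2, 4, 1, 6, 3, 5
d = rank(height) − rank(sales): -1, -1, 1, -2, 3, 0; Σd² = 16
ρ = 1 − 6Σd² / [n(n²−1)] = 1 − 6×16 / (6×35) = 1 − 96/210 ≈ 0.5429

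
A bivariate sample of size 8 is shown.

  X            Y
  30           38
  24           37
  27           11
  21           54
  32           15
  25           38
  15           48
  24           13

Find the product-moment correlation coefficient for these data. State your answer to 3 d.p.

-0.595

n = 8, ΣX = 198, ΣY = 254, ΣX² = 5096, ΣY² = 9992, ΣXY = 5921
nΣXY − ΣXΣY = 47368 − 50292 = -2924
nΣX² − (ΣX)² = 40768 − 39204 = 1564; nΣY² − (ΣY)² = 79936 − 64516 = 15420
r = -2924 / √(1564 × 15420) = -2924 / 4910.8940 ≈ -0.595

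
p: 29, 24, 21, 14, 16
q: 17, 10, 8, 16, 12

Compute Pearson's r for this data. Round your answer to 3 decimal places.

0.071

n = 5, Σp = 104, Σq = 63, Σp² = 2310, Σq² = 853, Σpq = 1317
nΣpq − ΣpΣq = 6585 − 6552 = 33
nΣp² − (Σp)² = 11550 − 10816 = 734; nΣq² − (Σq)² = 4265 − 3969 = 296
r = 33 / √(734 × 296) = 33 / 466.1159 ≈ 0.071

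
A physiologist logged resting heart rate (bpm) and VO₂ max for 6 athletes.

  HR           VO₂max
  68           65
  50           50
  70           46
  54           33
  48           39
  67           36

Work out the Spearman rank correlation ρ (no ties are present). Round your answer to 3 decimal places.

Rank HR: 5, 2, 6, 3, 1, 4
Rank VO₂max: 6, 5, 4, 1, 3, 2
d = rank(HR) − rank(VO₂max): -1, -3, 2, 2, -2, 2; Σd² = 26
ρ = 1 − 6Σd² / [n(n²−1)] = 1 − 6×26 / (6×35) = 1 − 156/210 ≈ 0.257

0.257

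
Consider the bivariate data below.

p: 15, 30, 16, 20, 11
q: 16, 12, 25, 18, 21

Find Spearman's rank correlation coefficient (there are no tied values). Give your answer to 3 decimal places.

-0.500

Rank p: 2, 5, 3, 4, 1
Rank q: 2, 1, 5, 3, 4
d = rank(p) − rank(q): 0, 4, -2, 1, -3; Σd² = 30
ρ = 1 − 6Σd² / [n(n²−1)] = 1 − 6×30 / (5×24) = 1 − 180/120 ≈ -0.500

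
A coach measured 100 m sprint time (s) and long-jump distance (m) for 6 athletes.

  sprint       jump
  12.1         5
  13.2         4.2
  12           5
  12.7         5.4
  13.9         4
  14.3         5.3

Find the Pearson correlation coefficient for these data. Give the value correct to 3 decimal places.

-0.275

n = 6, Σx = 78.2, Σy = 28.9, Σx² = 1023.64, Σy² = 140.89, Σxy = 375.91
nΣxy − ΣxΣy = 2255.46 − 2259.98 = -4.52
nΣx² − (Σx)² = 6141.84 − 6115.24 = 26.6; nΣy² − (Σy)² = 845.34 − 835.21 = 10.13
r = -4.52 / √(26.6 × 10.13) = -4.52 / 16.4152 ≈ -0.275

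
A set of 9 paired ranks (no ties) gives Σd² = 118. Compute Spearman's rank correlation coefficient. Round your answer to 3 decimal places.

0.017

ρ = 1 − 6Σd² / [n(n²−1)] = 1 − 6×118 / (9×80)
  = 1 − 708/720 = 1 − 0.9833 ≈ 0.017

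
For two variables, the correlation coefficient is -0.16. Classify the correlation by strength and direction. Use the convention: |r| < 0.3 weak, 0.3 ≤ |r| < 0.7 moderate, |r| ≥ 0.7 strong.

r = -0.16 < 0 so the relationship is negative.
|r| = 0.16, which falls in the weak range.

weak negative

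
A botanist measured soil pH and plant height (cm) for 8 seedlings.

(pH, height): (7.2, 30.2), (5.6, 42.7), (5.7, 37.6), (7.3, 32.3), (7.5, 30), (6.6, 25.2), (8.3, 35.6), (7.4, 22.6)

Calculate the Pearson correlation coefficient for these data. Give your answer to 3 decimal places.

-0.467

n = 8, Σx = 55.6, Σy = 256.2, Σx² = 392.44, Σy² = 8505.54, Σxy = 1760.71
nΣxy − ΣxΣy = 14085.68 − 14244.72 = -159.04
nΣx² − (Σx)² = 3139.52 − 3091.36 = 48.16; nΣy² − (Σy)² = 68044.32 − 65638.44 = 2405.88
r = -159.04 / √(48.16 × 2405.88) = -159.04 / 340.3927 ≈ -0.467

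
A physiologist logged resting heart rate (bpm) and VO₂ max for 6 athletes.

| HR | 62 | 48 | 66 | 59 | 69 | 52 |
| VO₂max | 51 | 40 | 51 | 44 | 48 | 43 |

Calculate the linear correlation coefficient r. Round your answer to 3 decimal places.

n = 6, Σx = 356, Σy = 277, Σx² = 21450, Σy² = 12891, Σxy = 16592
nΣxy − ΣxΣy = 99552 − 98612 = 940
nΣx² − (Σx)² = 128700 − 126736 = 1964; nΣy² − (Σy)² = 77346 − 76729 = 617
r = 940 / √(1964 × 617) = 940 / 1100.8124 ≈ 0.854

0.854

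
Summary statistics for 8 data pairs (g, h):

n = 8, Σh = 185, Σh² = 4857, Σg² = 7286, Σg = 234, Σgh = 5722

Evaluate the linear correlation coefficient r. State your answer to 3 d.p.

0.615

r = (nΣgh − ΣgΣh) / √[(nΣg² − (Σg)²)(nΣh² − (Σh)²)]
Numerator: 8×5722 − 234×185 = 2486
Denominator: √[(58288 − 54756)(38856 − 34225)] = √[3532 × 4631] = 4044.3407
r = 2486 / 4044.3407 ≈ 0.615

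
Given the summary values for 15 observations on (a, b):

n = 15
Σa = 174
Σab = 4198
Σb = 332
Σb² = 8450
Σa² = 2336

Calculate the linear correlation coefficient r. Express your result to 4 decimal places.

0.5863

r = (nΣab − ΣaΣb) / √[(nΣa² − (Σa)²)(nΣb² − (Σb)²)]
Numerator: 15×4198 − 174×332 = 5202
Denominator: √[(35040 − 30276)(126750 − 110224)] = √[4764 × 16526] = 8872.9851
r = 5202 / 8872.9851 ≈ 0.5863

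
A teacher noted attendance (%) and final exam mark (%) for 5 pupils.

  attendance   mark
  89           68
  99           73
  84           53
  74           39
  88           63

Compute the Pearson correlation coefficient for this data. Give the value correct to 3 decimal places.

n = 5, Σx = 434, Σy = 296, Σx² = 37998, Σy² = 18252, Σxy = 26161
nΣxy − ΣxΣy = 130805 − 128464 = 2341
nΣx² − (Σx)² = 189990 − 188356 = 1634; nΣy² − (Σy)² = 91260 − 87616 = 3644
r = 2341 / √(1634 × 3644) = 2341 / 2440.1426 ≈ 0.959

0.959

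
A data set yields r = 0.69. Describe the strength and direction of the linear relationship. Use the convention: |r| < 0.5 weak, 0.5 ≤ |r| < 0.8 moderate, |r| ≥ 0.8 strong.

r = 0.69 > 0 so the relationship is positive.
|r| = 0.69, which falls in the moderate range.

moderate positive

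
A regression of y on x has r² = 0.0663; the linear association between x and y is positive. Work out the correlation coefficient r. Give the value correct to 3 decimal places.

0.257

|r| = √0.0663 = 0.257
The association is positive, so r = 0.257.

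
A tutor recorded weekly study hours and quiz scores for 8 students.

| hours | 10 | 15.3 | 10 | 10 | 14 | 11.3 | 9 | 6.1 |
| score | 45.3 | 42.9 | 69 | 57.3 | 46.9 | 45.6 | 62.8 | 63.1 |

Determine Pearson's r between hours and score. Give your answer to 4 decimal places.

n = 8, Σx = 85.7, Σy = 432.9, Σx² = 975.99, Σy² = 24141.21, Σxy = 4494.36
nΣxy − ΣxΣy = 35954.88 − 37099.53 = -1144.65
nΣx² − (Σx)² = 7807.92 − 7344.49 = 463.43; nΣy² − (Σy)² = 193129.68 − 187402.41 = 5727.27
r = -1144.65 / √(463.43 × 5727.27) = -1144.65 / 1629.1681 ≈ -0.7026

-0.7026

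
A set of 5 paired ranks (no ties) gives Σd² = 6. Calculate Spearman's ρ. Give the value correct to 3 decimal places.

0.700

ρ = 1 − 6Σd² / [n(n²−1)] = 1 − 6×6 / (5×24)
  = 1 − 36/120 = 1 − 0.3000 ≈ 0.700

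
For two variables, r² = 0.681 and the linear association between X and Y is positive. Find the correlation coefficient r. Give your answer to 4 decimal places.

|r| = √0.681 = 0.8252
The association is positive, so r = 0.8252.

0.8252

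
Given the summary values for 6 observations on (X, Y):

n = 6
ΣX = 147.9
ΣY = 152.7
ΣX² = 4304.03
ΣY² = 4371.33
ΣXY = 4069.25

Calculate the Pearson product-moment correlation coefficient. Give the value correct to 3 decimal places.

0.540

r = (nΣXY − ΣXΣY) / √[(nΣX² − (ΣX)²)(nΣY² − (ΣY)²)]
Numerator: 6×4069.25 − 147.9×152.7 = 1831.17
Denominator: √[(25824.18 − 21874.41)(26227.98 − 23317.29)] = √[3949.77 × 2910.69] = 3390.6572
r = 1831.17 / 3390.6572 ≈ 0.540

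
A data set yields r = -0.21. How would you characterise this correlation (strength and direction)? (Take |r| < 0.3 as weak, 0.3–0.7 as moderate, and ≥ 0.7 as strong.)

weak negative

r = -0.21 < 0 so the relationship is negative.
|r| = 0.21, which falls in the weak range.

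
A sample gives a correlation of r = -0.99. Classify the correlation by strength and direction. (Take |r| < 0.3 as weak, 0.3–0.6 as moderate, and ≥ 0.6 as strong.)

strong negative

r = -0.99 < 0 so the relationship is negative.
|r| = 0.99, which falls in the strong range.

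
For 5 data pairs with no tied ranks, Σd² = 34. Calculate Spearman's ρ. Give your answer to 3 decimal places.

-0.700

ρ = 1 − 6Σd² / [n(n²−1)] = 1 − 6×34 / (5×24)
  = 1 − 204/120 = 1 − 1.7000 ≈ -0.700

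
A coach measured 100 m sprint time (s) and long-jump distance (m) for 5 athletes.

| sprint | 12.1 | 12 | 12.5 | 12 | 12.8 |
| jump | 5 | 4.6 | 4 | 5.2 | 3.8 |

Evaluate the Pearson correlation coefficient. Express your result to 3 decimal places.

n = 5, Σx = 61.4, Σy = 22.6, Σx² = 754.5, Σy² = 103.64, Σxy = 276.74
nΣxy − ΣxΣy = 1383.7 − 1387.64 = -3.94
nΣx² − (Σx)² = 3772.5 − 3769.96 = 2.54; nΣy² − (Σy)² = 518.2 − 510.76 = 7.44
r = -3.94 / √(2.54 × 7.44) = -3.94 / 4.3471 ≈ -0.906

-0.906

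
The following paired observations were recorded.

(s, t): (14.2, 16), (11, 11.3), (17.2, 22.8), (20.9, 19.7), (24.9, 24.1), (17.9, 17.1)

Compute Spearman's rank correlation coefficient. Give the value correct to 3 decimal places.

0.829

Rank s: 2, 1, 3, 5, 6, 4
Rank t: 2, 1, 5, 4, 6, 3
d = rank(s) − rank(t): 0, 0, -2, 1, 0, 1; Σd² = 6
ρ = 1 − 6Σd² / [n(n²−1)] = 1 − 6×6 / (6×35) = 1 − 36/210 ≈ 0.829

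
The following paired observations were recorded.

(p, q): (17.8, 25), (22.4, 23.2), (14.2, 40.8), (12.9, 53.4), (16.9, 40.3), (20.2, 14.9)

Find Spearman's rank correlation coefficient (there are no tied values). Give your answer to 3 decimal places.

-0.943

Rank p: 4, 6, 2, 1, 3, 5
Rank q: 3, 2, 5, 6, 4, 1
d = rank(p) − rank(q): 1, 4, -3, -5, -1, 4; Σd² = 68
ρ = 1 − 6Σd² / [n(n²−1)] = 1 − 6×68 / (6×35) = 1 − 408/210 ≈ -0.943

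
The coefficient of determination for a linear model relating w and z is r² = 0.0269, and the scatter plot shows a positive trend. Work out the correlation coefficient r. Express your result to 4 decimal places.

0.1640

|r| = √0.0269 = 0.1640
The association is positive, so r = 0.1640.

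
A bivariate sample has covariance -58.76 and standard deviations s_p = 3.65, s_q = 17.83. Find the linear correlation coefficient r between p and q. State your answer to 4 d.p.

r = Cov(p,q) / (s_p · s_q) = -58.76 / (3.65 × 17.83)
  = -58.76 / 65.0795 ≈ -0.9029

-0.9029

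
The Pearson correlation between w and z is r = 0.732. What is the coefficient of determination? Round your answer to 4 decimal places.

0.5358

r² = (0.732)² = 0.5358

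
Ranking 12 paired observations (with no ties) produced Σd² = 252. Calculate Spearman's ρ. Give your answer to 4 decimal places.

ρ = 1 − 6Σd² / [n(n²−1)] = 1 − 6×252 / (12×143)
  = 1 − 1512/1716 = 1 − 0.88112 ≈ 0.1189

0.1189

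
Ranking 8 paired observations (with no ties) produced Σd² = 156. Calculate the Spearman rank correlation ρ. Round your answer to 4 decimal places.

-0.8571

ρ = 1 − 6Σd² / [n(n²−1)] = 1 − 6×156 / (8×63)
  = 1 − 936/504 = 1 − 1.85714 ≈ -0.8571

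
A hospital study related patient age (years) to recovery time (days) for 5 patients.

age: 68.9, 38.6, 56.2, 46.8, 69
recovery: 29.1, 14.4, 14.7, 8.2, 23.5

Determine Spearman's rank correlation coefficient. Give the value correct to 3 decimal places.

0.800

Rank age: 4, 1, 3, 2, 5
Rank recovery: 5, 2, 3, 1, 4
d = rank(age) − rank(recovery): -1, -1, 0, 1, 1; Σd² = 4
ρ = 1 − 6Σd² / [n(n²−1)] = 1 − 6×4 / (5×24) = 1 − 24/120 ≈ 0.800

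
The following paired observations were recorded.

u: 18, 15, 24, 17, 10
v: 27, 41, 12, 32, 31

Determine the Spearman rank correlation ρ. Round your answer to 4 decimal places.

Rank u: 4, 2, 5, 3, 1
Rank v: 2, 5, 1, 4, 3
d = rank(u) − rank(v): 2, -3, 4, -1, -2; Σd² = 34
ρ = 1 − 6Σd² / [n(n²−1)] = 1 − 6×34 / (5×24) = 1 − 204/120 ≈ -0.7000

-0.7000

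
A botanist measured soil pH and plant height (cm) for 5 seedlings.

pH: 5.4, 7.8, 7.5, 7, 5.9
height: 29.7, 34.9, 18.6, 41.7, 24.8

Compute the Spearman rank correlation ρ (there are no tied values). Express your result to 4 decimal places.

0.1000

Rank pH: 1, 5, 4, 3, 2
Rank height: 3, 4, 1, 5, 2
d = rank(pH) − rank(height): -2, 1, 3, -2, 0; Σd² = 18
ρ = 1 − 6Σd² / [n(n²−1)] = 1 − 6×18 / (5×24) = 1 − 108/120 ≈ 0.1000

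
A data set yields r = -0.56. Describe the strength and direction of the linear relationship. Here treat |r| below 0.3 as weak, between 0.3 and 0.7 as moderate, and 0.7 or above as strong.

r = -0.56 < 0 so the relationship is negative.
|r| = 0.56, which falls in the moderate range.

moderate negative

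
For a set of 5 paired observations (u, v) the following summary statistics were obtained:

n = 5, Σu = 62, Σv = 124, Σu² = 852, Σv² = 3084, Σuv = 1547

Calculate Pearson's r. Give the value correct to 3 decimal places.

0.347

r = (nΣuv − ΣuΣv) / √[(nΣu² − (Σu)²)(nΣv² − (Σv)²)]
Numerator: 5×1547 − 62×124 = 47
Denominator: √[(4260 − 3844)(15420 − 15376)] = √[416 × 44] = 135.2923
r = 47 / 135.2923 ≈ 0.347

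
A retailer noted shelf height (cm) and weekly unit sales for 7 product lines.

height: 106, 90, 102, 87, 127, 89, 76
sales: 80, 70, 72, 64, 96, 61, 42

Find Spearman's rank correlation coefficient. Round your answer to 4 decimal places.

Rank height: 6, 4, 5, 2, 7, 3, 1
Rank sales: 6, 4, 5, 3, 7, 2, 1
d = rank(height) − rank(sales): 0, 0, 0, -1, 0, 1, 0; Σd² = 2
ρ = 1 − 6Σd² / [n(n²−1)] = 1 − 6×2 / (7×48) = 1 − 12/336 ≈ 0.9643

0.9643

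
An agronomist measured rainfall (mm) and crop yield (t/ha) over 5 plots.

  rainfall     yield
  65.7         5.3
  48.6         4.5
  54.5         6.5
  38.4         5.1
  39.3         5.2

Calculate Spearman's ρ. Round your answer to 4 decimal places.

Rank rainfall: 5, 3, 4, 1, 2
Rank yield: 4, 1, 5, 2, 3
d = rank(rainfall) − rank(yield): 1, 2, -1, -1, -1; Σd² = 8
ρ = 1 − 6Σd² / [n(n²−1)] = 1 − 6×8 / (5×24) = 1 − 48/120 ≈ 0.6000

0.6000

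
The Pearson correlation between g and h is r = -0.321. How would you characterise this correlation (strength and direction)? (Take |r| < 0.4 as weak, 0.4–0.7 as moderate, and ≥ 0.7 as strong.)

weak negative

r = -0.321 < 0 so the relationship is negative.
|r| = 0.321, which falls in the weak range.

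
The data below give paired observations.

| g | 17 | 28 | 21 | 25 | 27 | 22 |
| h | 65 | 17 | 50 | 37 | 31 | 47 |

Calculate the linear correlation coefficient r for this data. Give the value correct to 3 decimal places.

n = 6, Σg = 140, Σh = 247, Σg² = 3352, Σh² = 11553, Σgh = 5427
nΣgh − ΣgΣh = 32562 − 34580 = -2018
nΣg² − (Σg)² = 20112 − 19600 = 512; nΣh² − (Σh)² = 69318 − 61009 = 8309
r = -2018 / √(512 × 8309) = -2018 / 2062.5732 ≈ -0.978

-0.978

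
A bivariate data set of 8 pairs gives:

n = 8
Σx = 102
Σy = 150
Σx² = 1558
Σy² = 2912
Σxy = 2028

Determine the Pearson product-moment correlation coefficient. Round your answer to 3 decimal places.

0.722

r = (nΣxy − ΣxΣy) / √[(nΣx² − (Σx)²)(nΣy² − (Σy)²)]
Numerator: 8×2028 − 102×150 = 924
Denominator: √[(12464 − 10404)(23296 − 22500)] = √[2060 × 796] = 1280.5311
r = 924 / 1280.5311 ≈ 0.722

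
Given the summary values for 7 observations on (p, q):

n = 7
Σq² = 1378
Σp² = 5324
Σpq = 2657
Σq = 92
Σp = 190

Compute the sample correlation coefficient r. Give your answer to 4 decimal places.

0.9524

r = (nΣpq − ΣpΣq) / √[(nΣp² − (Σp)²)(nΣq² − (Σq)²)]
Numerator: 7×2657 − 190×92 = 1119
Denominator: √[(37268 − 36100)(9646 − 8464)] = √[1168 × 1182] = 1174.9791
r = 1119 / 1174.9791 ≈ 0.9524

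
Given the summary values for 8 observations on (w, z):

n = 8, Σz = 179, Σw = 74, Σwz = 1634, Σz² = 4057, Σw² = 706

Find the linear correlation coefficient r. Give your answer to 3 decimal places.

-0.651

r = (nΣwz − ΣwΣz) / √[(nΣw² − (Σw)²)(nΣz² − (Σz)²)]
Numerator: 8×1634 − 74×179 = -174
Denominator: √[(5648 − 5476)(32456 − 32041)] = √[172 × 415] = 267.1704
r = -174 / 267.1704 ≈ -0.651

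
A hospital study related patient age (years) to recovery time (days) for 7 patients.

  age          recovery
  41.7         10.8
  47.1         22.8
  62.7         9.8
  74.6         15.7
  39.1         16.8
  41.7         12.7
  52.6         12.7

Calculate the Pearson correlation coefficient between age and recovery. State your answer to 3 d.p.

-0.110

n = 7, Σx = 359.5, Σy = 101.3, Σx² = 19488.21, Σy² = 1583.83, Σxy = 5164.41
nΣxy − ΣxΣy = 36150.87 − 36417.35 = -266.48
nΣx² − (Σx)² = 136417.47 − 129240.25 = 7177.22; nΣy² − (Σy)² = 11086.81 − 10261.69 = 825.12
r = -266.48 / √(7177.22 × 825.12) = -266.48 / 2433.5299 ≈ -0.110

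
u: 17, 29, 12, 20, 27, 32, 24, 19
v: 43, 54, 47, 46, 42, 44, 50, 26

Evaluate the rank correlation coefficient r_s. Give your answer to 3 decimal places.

0.190

Rank u: 2, 7, 1, 4, 6, 8, 5, 3
Rank v: 3, 8, 6, 5, 2, 4, 7, 1
d = rank(u) − rank(v): -1, -1, -5, -1, 4, 4, -2, 2; Σd² = 68
ρ = 1 − 6Σd² / [n(n²−1)] = 1 − 6×68 / (8×63) = 1 − 408/504 ≈ 0.190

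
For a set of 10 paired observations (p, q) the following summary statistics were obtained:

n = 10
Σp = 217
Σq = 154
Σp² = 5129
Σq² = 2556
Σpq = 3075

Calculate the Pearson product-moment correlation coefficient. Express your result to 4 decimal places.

-0.9586

r = (nΣpq − ΣpΣq) / √[(nΣp² − (Σp)²)(nΣq² − (Σq)²)]
Numerator: 10×3075 − 217×154 = -2668
Denominator: √[(51290 − 47089)(25560 − 23716)] = √[4201 × 1844] = 2783.2794
r = -2668 / 2783.2794 ≈ -0.9586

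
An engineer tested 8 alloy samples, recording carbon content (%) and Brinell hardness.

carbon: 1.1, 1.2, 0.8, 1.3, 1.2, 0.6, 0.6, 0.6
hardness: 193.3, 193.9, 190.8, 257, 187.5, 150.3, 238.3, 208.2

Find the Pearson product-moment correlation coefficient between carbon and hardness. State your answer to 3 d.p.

0.246

n = 8, Σx = 7.4, Σy = 1619.3, Σx² = 7.5, Σy² = 335296.21, Σxy = 1515.13
nΣxy − ΣxΣy = 12121.04 − 11982.82 = 138.22
nΣx² − (Σx)² = 60 − 54.76 = 5.24; nΣy² − (Σy)² = 2682369.68 − 2622132.49 = 60237.19
r = 138.22 / √(5.24 × 60237.19) = 138.22 / 561.8210 ≈ 0.246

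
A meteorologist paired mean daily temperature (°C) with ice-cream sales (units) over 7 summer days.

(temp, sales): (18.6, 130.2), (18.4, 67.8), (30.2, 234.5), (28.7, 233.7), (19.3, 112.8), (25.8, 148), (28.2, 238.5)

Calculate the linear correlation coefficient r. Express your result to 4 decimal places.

n = 7, Σx = 169.2, Σy = 1165.5, Σx² = 4253.62, Σy² = 222664.91, Σxy = 30179.47
nΣxy − ΣxΣy = 211256.29 − 197202.6 = 14053.69
nΣx² − (Σx)² = 29775.34 − 28628.64 = 1146.7; nΣy² − (Σy)² = 1558654.37 − 1358390.25 = 200264.12
r = 14053.69 / √(1146.7 × 200264.12) = 14053.69 / 15153.9720 ≈ 0.9274

0.9274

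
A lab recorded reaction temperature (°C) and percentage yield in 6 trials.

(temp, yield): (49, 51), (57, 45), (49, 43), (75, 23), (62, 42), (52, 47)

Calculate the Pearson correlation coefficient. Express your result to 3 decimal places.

-0.914

n = 6, Σx = 344, Σy = 251, Σx² = 20224, Σy² = 10977, Σxy = 13944
nΣxy − ΣxΣy = 83664 − 86344 = -2680
nΣx² − (Σx)² = 121344 − 118336 = 3008; nΣy² − (Σy)² = 65862 − 63001 = 2861
r = -2680 / √(3008 × 2861) = -2680 / 2933.5794 ≈ -0.914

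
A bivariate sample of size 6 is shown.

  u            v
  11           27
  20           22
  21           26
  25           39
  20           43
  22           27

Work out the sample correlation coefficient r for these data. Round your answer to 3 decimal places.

0.320

n = 6, Σu = 119, Σv = 184, Σu² = 2471, Σv² = 5988, Σuv = 3712
nΣuv − ΣuΣv = 22272 − 21896 = 376
nΣu² − (Σu)² = 14826 − 14161 = 665; nΣv² − (Σv)² = 35928 − 33856 = 2072
r = 376 / √(665 × 2072) = 376 / 1173.8313 ≈ 0.320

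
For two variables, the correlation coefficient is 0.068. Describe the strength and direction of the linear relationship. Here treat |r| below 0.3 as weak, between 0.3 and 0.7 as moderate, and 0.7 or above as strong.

weak positive

r = 0.068 > 0 so the relationship is positive.
|r| = 0.068, which falls in the weak range.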